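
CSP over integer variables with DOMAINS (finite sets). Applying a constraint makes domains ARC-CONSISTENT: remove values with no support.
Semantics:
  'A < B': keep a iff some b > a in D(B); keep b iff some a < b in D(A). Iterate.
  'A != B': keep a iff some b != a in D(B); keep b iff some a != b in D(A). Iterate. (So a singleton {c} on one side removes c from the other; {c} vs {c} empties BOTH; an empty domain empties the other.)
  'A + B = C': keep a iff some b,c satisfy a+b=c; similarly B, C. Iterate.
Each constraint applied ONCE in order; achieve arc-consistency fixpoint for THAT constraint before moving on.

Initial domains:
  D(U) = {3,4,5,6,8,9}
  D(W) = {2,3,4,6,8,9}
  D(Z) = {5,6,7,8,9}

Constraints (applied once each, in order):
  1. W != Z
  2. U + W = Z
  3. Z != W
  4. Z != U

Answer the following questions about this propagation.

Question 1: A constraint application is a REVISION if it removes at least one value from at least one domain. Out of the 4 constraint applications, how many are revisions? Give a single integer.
Answer: 1

Derivation:
Constraint 1 (W != Z) on D(W)={2,3,4,6,8,9} D(Z)={5,6,7,8,9}: no change => not a revision
Constraint 2 (U + W = Z) on D(U)={3,4,5,6,8,9} D(W)={2,3,4,6,8,9} D(Z)={5,6,7,8,9}: U {3,4,5,6,8,9}->{3,4,5,6}; W {2,3,4,6,8,9}->{2,3,4,6} => REVISION
Constraint 3 (Z != W) on D(Z)={5,6,7,8,9} D(W)={2,3,4,6}: no change => not a revision
Constraint 4 (Z != U) on D(Z)={5,6,7,8,9} D(U)={3,4,5,6}: no change => not a revision
Total revisions = 1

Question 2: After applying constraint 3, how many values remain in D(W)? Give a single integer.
Constraint 1 (W != Z) on D(W)={2,3,4,6,8,9} D(Z)={5,6,7,8,9}: no change
Constraint 2 (U + W = Z) on D(U)={3,4,5,6,8,9} D(W)={2,3,4,6,8,9} D(Z)={5,6,7,8,9}: U {3,4,5,6,8,9}->{3,4,5,6}; W {2,3,4,6,8,9}->{2,3,4,6}
Constraint 3 (Z != W) on D(Z)={5,6,7,8,9} D(W)={2,3,4,6}: no change
So after constraint 3: D(W)={2,3,4,6}, size = 4

Answer: 4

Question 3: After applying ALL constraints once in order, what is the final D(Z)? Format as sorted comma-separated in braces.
Constraint 1 (W != Z) on D(W)={2,3,4,6,8,9} D(Z)={5,6,7,8,9}: no change
Constraint 2 (U + W = Z) on D(U)={3,4,5,6,8,9} D(W)={2,3,4,6,8,9} D(Z)={5,6,7,8,9}: U {3,4,5,6,8,9}->{3,4,5,6}; W {2,3,4,6,8,9}->{2,3,4,6}
Constraint 3 (Z != W) on D(Z)={5,6,7,8,9} D(W)={2,3,4,6}: no change
Constraint 4 (Z != U) on D(Z)={5,6,7,8,9} D(U)={3,4,5,6}: no change
So after all 4 constraints: D(Z) = {5,6,7,8,9}

Answer: {5,6,7,8,9}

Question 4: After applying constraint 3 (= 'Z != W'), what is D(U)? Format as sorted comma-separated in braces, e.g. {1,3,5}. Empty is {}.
Constraint 1 (W != Z) on D(W)={2,3,4,6,8,9} D(Z)={5,6,7,8,9}: no change
Constraint 2 (U + W = Z) on D(U)={3,4,5,6,8,9} D(W)={2,3,4,6,8,9} D(Z)={5,6,7,8,9}: U {3,4,5,6,8,9}->{3,4,5,6}; W {2,3,4,6,8,9}->{2,3,4,6}
Constraint 3 (Z != W) on D(Z)={5,6,7,8,9} D(W)={2,3,4,6}: no change
So after constraint 3: D(U) = {3,4,5,6}

Answer: {3,4,5,6}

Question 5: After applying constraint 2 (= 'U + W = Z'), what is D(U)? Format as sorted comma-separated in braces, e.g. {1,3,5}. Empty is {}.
Constraint 1 (W != Z) on D(W)={2,3,4,6,8,9} D(Z)={5,6,7,8,9}: no change
Constraint 2 (U + W = Z) on D(U)={3,4,5,6,8,9} D(W)={2,3,4,6,8,9} D(Z)={5,6,7,8,9}: U {3,4,5,6,8,9}->{3,4,5,6}; W {2,3,4,6,8,9}->{2,3,4,6}
So after constraint 2: D(U) = {3,4,5,6}

Answer: {3,4,5,6}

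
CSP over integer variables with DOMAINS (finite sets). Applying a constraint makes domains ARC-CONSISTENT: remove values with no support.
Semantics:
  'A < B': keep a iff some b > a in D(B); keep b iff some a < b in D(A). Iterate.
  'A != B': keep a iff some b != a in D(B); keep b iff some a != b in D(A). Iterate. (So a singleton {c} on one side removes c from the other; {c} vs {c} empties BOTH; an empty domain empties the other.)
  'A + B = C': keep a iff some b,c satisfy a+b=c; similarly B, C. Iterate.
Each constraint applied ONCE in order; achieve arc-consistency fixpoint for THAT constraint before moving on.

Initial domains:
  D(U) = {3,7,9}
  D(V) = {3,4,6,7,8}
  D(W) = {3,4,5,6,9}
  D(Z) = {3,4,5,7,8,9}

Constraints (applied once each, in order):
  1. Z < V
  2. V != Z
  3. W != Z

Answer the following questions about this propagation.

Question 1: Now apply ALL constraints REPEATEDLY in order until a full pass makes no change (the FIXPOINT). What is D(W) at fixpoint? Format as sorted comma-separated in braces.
Answer: {3,4,5,6,9}

Derivation:
pass 0 (initial): D(W)={3,4,5,6,9}
pass 1: V {3,4,6,7,8}->{4,6,7,8}; Z {3,4,5,7,8,9}->{3,4,5,7}
pass 2: no change
Fixpoint after 2 passes: D(W) = {3,4,5,6,9}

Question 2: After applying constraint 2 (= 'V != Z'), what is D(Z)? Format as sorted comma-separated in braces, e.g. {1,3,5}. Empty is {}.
Answer: {3,4,5,7}

Derivation:
Constraint 1 (Z < V) on D(Z)={3,4,5,7,8,9} D(V)={3,4,6,7,8}: Z {3,4,5,7,8,9}->{3,4,5,7}; V {3,4,6,7,8}->{4,6,7,8}
Constraint 2 (V != Z) on D(V)={4,6,7,8} D(Z)={3,4,5,7}: no change
So after constraint 2: D(Z) = {3,4,5,7}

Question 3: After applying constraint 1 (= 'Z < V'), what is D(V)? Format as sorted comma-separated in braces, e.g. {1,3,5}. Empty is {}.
Answer: {4,6,7,8}

Derivation:
Constraint 1 (Z < V) on D(Z)={3,4,5,7,8,9} D(V)={3,4,6,7,8}: Z {3,4,5,7,8,9}->{3,4,5,7}; V {3,4,6,7,8}->{4,6,7,8}
So after constraint 1: D(V) = {4,6,7,8}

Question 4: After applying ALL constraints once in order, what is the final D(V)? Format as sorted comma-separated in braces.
Answer: {4,6,7,8}

Derivation:
Constraint 1 (Z < V) on D(Z)={3,4,5,7,8,9} D(V)={3,4,6,7,8}: Z {3,4,5,7,8,9}->{3,4,5,7}; V {3,4,6,7,8}->{4,6,7,8}
Constraint 2 (V != Z) on D(V)={4,6,7,8} D(Z)={3,4,5,7}: no change
Constraint 3 (W != Z) on D(W)={3,4,5,6,9} D(Z)={3,4,5,7}: no change
So after all 3 constraints: D(V) = {4,6,7,8}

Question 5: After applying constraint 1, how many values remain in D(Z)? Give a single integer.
Constraint 1 (Z < V) on D(Z)={3,4,5,7,8,9} D(V)={3,4,6,7,8}: Z {3,4,5,7,8,9}->{3,4,5,7}; V {3,4,6,7,8}->{4,6,7,8}
So after constraint 1: D(Z)={3,4,5,7}, size = 4

Answer: 4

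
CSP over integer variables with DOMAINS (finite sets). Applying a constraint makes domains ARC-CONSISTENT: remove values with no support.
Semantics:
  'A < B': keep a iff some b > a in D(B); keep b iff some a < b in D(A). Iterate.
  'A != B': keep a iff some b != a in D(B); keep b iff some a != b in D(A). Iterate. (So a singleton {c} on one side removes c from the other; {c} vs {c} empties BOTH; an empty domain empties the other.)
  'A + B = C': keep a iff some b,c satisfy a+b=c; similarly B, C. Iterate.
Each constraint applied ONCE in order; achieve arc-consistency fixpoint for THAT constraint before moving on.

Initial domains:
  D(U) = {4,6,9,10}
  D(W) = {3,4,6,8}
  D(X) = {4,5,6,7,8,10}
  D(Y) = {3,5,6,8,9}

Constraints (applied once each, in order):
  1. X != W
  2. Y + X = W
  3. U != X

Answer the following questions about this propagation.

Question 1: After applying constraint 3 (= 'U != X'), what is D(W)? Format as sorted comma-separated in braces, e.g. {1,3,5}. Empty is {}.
Answer: {8}

Derivation:
Constraint 1 (X != W) on D(X)={4,5,6,7,8,10} D(W)={3,4,6,8}: no change
Constraint 2 (Y + X = W) on D(Y)={3,5,6,8,9} D(X)={4,5,6,7,8,10} D(W)={3,4,6,8}: Y {3,5,6,8,9}->{3}; X {4,5,6,7,8,10}->{5}; W {3,4,6,8}->{8}
Constraint 3 (U != X) on D(U)={4,6,9,10} D(X)={5}: no change
So after constraint 3: D(W) = {8}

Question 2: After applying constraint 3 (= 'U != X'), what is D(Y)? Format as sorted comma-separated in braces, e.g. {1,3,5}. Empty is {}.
Constraint 1 (X != W) on D(X)={4,5,6,7,8,10} D(W)={3,4,6,8}: no change
Constraint 2 (Y + X = W) on D(Y)={3,5,6,8,9} D(X)={4,5,6,7,8,10} D(W)={3,4,6,8}: Y {3,5,6,8,9}->{3}; X {4,5,6,7,8,10}->{5}; W {3,4,6,8}->{8}
Constraint 3 (U != X) on D(U)={4,6,9,10} D(X)={5}: no change
So after constraint 3: D(Y) = {3}

Answer: {3}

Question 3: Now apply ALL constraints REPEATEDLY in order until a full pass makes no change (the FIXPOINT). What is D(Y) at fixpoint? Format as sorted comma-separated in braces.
pass 0 (initial): D(Y)={3,5,6,8,9}
pass 1: W {3,4,6,8}->{8}; X {4,5,6,7,8,10}->{5}; Y {3,5,6,8,9}->{3}
pass 2: no change
Fixpoint after 2 passes: D(Y) = {3}

Answer: {3}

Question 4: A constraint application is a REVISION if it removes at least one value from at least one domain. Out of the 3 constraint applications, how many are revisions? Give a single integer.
Answer: 1

Derivation:
Constraint 1 (X != W) on D(X)={4,5,6,7,8,10} D(W)={3,4,6,8}: no change => not a revision
Constraint 2 (Y + X = W) on D(Y)={3,5,6,8,9} D(X)={4,5,6,7,8,10} D(W)={3,4,6,8}: Y {3,5,6,8,9}->{3}; X {4,5,6,7,8,10}->{5}; W {3,4,6,8}->{8} => REVISION
Constraint 3 (U != X) on D(U)={4,6,9,10} D(X)={5}: no change => not a revision
Total revisions = 1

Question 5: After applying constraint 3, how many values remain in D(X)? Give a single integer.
Answer: 1

Derivation:
Constraint 1 (X != W) on D(X)={4,5,6,7,8,10} D(W)={3,4,6,8}: no change
Constraint 2 (Y + X = W) on D(Y)={3,5,6,8,9} D(X)={4,5,6,7,8,10} D(W)={3,4,6,8}: Y {3,5,6,8,9}->{3}; X {4,5,6,7,8,10}->{5}; W {3,4,6,8}->{8}
Constraint 3 (U != X) on D(U)={4,6,9,10} D(X)={5}: no change
So after constraint 3: D(X)={5}, size = 1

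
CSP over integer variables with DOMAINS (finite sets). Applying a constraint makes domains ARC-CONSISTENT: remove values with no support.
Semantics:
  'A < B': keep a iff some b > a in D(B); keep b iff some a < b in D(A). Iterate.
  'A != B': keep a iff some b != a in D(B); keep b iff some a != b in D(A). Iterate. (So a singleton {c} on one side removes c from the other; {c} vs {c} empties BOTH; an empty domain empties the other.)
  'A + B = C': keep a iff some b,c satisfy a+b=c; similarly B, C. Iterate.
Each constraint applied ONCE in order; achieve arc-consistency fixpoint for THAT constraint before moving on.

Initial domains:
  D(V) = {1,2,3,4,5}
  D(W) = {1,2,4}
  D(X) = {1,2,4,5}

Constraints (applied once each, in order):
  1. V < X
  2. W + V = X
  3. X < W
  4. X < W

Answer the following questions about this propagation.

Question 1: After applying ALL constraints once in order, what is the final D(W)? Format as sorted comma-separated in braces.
Constraint 1 (V < X) on D(V)={1,2,3,4,5} D(X)={1,2,4,5}: V {1,2,3,4,5}->{1,2,3,4}; X {1,2,4,5}->{2,4,5}
Constraint 2 (W + V = X) on D(W)={1,2,4} D(V)={1,2,3,4} D(X)={2,4,5}: no change
Constraint 3 (X < W) on D(X)={2,4,5} D(W)={1,2,4}: X {2,4,5}->{2}; W {1,2,4}->{4}
Constraint 4 (X < W) on D(X)={2} D(W)={4}: no change
So after all 4 constraints: D(W) = {4}

Answer: {4}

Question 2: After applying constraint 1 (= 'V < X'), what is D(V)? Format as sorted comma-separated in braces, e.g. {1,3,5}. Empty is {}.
Constraint 1 (V < X) on D(V)={1,2,3,4,5} D(X)={1,2,4,5}: V {1,2,3,4,5}->{1,2,3,4}; X {1,2,4,5}->{2,4,5}
So after constraint 1: D(V) = {1,2,3,4}

Answer: {1,2,3,4}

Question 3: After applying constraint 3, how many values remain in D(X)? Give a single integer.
Answer: 1

Derivation:
Constraint 1 (V < X) on D(V)={1,2,3,4,5} D(X)={1,2,4,5}: V {1,2,3,4,5}->{1,2,3,4}; X {1,2,4,5}->{2,4,5}
Constraint 2 (W + V = X) on D(W)={1,2,4} D(V)={1,2,3,4} D(X)={2,4,5}: no change
Constraint 3 (X < W) on D(X)={2,4,5} D(W)={1,2,4}: X {2,4,5}->{2}; W {1,2,4}->{4}
So after constraint 3: D(X)={2}, size = 1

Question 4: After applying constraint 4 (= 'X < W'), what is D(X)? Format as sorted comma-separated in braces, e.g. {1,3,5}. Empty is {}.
Constraint 1 (V < X) on D(V)={1,2,3,4,5} D(X)={1,2,4,5}: V {1,2,3,4,5}->{1,2,3,4}; X {1,2,4,5}->{2,4,5}
Constraint 2 (W + V = X) on D(W)={1,2,4} D(V)={1,2,3,4} D(X)={2,4,5}: no change
Constraint 3 (X < W) on D(X)={2,4,5} D(W)={1,2,4}: X {2,4,5}->{2}; W {1,2,4}->{4}
Constraint 4 (X < W) on D(X)={2} D(W)={4}: no change
So after constraint 4: D(X) = {2}

Answer: {2}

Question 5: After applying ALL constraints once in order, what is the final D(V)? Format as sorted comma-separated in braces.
Answer: {1,2,3,4}

Derivation:
Constraint 1 (V < X) on D(V)={1,2,3,4,5} D(X)={1,2,4,5}: V {1,2,3,4,5}->{1,2,3,4}; X {1,2,4,5}->{2,4,5}
Constraint 2 (W + V = X) on D(W)={1,2,4} D(V)={1,2,3,4} D(X)={2,4,5}: no change
Constraint 3 (X < W) on D(X)={2,4,5} D(W)={1,2,4}: X {2,4,5}->{2}; W {1,2,4}->{4}
Constraint 4 (X < W) on D(X)={2} D(W)={4}: no change
So after all 4 constraints: D(V) = {1,2,3,4}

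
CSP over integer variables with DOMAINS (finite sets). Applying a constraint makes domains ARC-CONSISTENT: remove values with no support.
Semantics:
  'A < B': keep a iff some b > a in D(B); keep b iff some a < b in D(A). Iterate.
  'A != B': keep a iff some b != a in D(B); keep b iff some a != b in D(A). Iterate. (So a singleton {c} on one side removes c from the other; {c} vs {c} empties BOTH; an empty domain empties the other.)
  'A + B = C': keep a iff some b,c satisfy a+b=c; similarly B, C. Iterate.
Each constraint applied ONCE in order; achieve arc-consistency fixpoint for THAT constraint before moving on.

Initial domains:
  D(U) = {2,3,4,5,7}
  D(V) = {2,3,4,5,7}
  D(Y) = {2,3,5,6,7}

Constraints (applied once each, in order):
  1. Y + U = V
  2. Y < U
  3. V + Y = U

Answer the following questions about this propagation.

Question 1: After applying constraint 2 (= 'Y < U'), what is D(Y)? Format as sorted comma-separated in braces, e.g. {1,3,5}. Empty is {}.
Constraint 1 (Y + U = V) on D(Y)={2,3,5,6,7} D(U)={2,3,4,5,7} D(V)={2,3,4,5,7}: Y {2,3,5,6,7}->{2,3,5}; U {2,3,4,5,7}->{2,3,4,5}; V {2,3,4,5,7}->{4,5,7}
Constraint 2 (Y < U) on D(Y)={2,3,5} D(U)={2,3,4,5}: Y {2,3,5}->{2,3}; U {2,3,4,5}->{3,4,5}
So after constraint 2: D(Y) = {2,3}

Answer: {2,3}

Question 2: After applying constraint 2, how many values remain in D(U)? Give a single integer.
Answer: 3

Derivation:
Constraint 1 (Y + U = V) on D(Y)={2,3,5,6,7} D(U)={2,3,4,5,7} D(V)={2,3,4,5,7}: Y {2,3,5,6,7}->{2,3,5}; U {2,3,4,5,7}->{2,3,4,5}; V {2,3,4,5,7}->{4,5,7}
Constraint 2 (Y < U) on D(Y)={2,3,5} D(U)={2,3,4,5}: Y {2,3,5}->{2,3}; U {2,3,4,5}->{3,4,5}
So after constraint 2: D(U)={3,4,5}, size = 3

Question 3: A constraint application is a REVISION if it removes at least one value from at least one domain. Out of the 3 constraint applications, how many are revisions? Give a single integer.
Answer: 3

Derivation:
Constraint 1 (Y + U = V) on D(Y)={2,3,5,6,7} D(U)={2,3,4,5,7} D(V)={2,3,4,5,7}: Y {2,3,5,6,7}->{2,3,5}; U {2,3,4,5,7}->{2,3,4,5}; V {2,3,4,5,7}->{4,5,7} => REVISION
Constraint 2 (Y < U) on D(Y)={2,3,5} D(U)={2,3,4,5}: Y {2,3,5}->{2,3}; U {2,3,4,5}->{3,4,5} => REVISION
Constraint 3 (V + Y = U) on D(V)={4,5,7} D(Y)={2,3} D(U)={3,4,5}: V {4,5,7}->{}; Y {2,3}->{}; U {3,4,5}->{} => REVISION
Total revisions = 3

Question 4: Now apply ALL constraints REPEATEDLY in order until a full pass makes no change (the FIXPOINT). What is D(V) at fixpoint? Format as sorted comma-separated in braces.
pass 0 (initial): D(V)={2,3,4,5,7}
pass 1: U {2,3,4,5,7}->{}; V {2,3,4,5,7}->{}; Y {2,3,5,6,7}->{}
pass 2: no change
Fixpoint after 2 passes: D(V) = {}

Answer: {}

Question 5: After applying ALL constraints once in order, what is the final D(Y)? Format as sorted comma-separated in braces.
Constraint 1 (Y + U = V) on D(Y)={2,3,5,6,7} D(U)={2,3,4,5,7} D(V)={2,3,4,5,7}: Y {2,3,5,6,7}->{2,3,5}; U {2,3,4,5,7}->{2,3,4,5}; V {2,3,4,5,7}->{4,5,7}
Constraint 2 (Y < U) on D(Y)={2,3,5} D(U)={2,3,4,5}: Y {2,3,5}->{2,3}; U {2,3,4,5}->{3,4,5}
Constraint 3 (V + Y = U) on D(V)={4,5,7} D(Y)={2,3} D(U)={3,4,5}: V {4,5,7}->{}; Y {2,3}->{}; U {3,4,5}->{}
So after all 3 constraints: D(Y) = {}

Answer: {}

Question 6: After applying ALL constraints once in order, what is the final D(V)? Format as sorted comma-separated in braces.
Answer: {}

Derivation:
Constraint 1 (Y + U = V) on D(Y)={2,3,5,6,7} D(U)={2,3,4,5,7} D(V)={2,3,4,5,7}: Y {2,3,5,6,7}->{2,3,5}; U {2,3,4,5,7}->{2,3,4,5}; V {2,3,4,5,7}->{4,5,7}
Constraint 2 (Y < U) on D(Y)={2,3,5} D(U)={2,3,4,5}: Y {2,3,5}->{2,3}; U {2,3,4,5}->{3,4,5}
Constraint 3 (V + Y = U) on D(V)={4,5,7} D(Y)={2,3} D(U)={3,4,5}: V {4,5,7}->{}; Y {2,3}->{}; U {3,4,5}->{}
So after all 3 constraints: D(V) = {}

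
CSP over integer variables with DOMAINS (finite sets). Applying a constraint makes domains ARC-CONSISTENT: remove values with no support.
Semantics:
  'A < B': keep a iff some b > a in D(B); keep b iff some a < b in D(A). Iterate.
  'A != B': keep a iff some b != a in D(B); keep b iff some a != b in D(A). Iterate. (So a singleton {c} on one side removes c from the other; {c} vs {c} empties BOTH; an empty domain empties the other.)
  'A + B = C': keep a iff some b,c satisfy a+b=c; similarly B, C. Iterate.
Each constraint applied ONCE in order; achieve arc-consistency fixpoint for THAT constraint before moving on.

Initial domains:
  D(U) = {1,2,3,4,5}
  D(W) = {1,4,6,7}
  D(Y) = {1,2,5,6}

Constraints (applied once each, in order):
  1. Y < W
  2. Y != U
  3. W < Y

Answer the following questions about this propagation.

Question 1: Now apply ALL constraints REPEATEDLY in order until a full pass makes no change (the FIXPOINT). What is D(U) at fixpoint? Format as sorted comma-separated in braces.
pass 0 (initial): D(U)={1,2,3,4,5}
pass 1: W {1,4,6,7}->{4}; Y {1,2,5,6}->{5,6}
pass 2: U {1,2,3,4,5}->{}; W {4}->{}; Y {5,6}->{}
pass 3: no change
Fixpoint after 3 passes: D(U) = {}

Answer: {}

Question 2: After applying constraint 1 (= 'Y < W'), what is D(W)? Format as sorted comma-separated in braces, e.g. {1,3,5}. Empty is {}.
Constraint 1 (Y < W) on D(Y)={1,2,5,6} D(W)={1,4,6,7}: W {1,4,6,7}->{4,6,7}
So after constraint 1: D(W) = {4,6,7}

Answer: {4,6,7}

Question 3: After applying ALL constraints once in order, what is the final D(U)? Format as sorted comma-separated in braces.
Answer: {1,2,3,4,5}

Derivation:
Constraint 1 (Y < W) on D(Y)={1,2,5,6} D(W)={1,4,6,7}: W {1,4,6,7}->{4,6,7}
Constraint 2 (Y != U) on D(Y)={1,2,5,6} D(U)={1,2,3,4,5}: no change
Constraint 3 (W < Y) on D(W)={4,6,7} D(Y)={1,2,5,6}: W {4,6,7}->{4}; Y {1,2,5,6}->{5,6}
So after all 3 constraints: D(U) = {1,2,3,4,5}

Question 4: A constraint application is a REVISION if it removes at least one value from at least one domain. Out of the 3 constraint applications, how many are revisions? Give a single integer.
Constraint 1 (Y < W) on D(Y)={1,2,5,6} D(W)={1,4,6,7}: W {1,4,6,7}->{4,6,7} => REVISION
Constraint 2 (Y != U) on D(Y)={1,2,5,6} D(U)={1,2,3,4,5}: no change => not a revision
Constraint 3 (W < Y) on D(W)={4,6,7} D(Y)={1,2,5,6}: W {4,6,7}->{4}; Y {1,2,5,6}->{5,6} => REVISION
Total revisions = 2

Answer: 2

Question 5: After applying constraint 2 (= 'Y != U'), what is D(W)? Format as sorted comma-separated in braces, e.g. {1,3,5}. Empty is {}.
Answer: {4,6,7}

Derivation:
Constraint 1 (Y < W) on D(Y)={1,2,5,6} D(W)={1,4,6,7}: W {1,4,6,7}->{4,6,7}
Constraint 2 (Y != U) on D(Y)={1,2,5,6} D(U)={1,2,3,4,5}: no change
So after constraint 2: D(W) = {4,6,7}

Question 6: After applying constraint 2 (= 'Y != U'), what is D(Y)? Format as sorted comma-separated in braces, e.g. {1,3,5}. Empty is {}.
Answer: {1,2,5,6}

Derivation:
Constraint 1 (Y < W) on D(Y)={1,2,5,6} D(W)={1,4,6,7}: W {1,4,6,7}->{4,6,7}
Constraint 2 (Y != U) on D(Y)={1,2,5,6} D(U)={1,2,3,4,5}: no change
So after constraint 2: D(Y) = {1,2,5,6}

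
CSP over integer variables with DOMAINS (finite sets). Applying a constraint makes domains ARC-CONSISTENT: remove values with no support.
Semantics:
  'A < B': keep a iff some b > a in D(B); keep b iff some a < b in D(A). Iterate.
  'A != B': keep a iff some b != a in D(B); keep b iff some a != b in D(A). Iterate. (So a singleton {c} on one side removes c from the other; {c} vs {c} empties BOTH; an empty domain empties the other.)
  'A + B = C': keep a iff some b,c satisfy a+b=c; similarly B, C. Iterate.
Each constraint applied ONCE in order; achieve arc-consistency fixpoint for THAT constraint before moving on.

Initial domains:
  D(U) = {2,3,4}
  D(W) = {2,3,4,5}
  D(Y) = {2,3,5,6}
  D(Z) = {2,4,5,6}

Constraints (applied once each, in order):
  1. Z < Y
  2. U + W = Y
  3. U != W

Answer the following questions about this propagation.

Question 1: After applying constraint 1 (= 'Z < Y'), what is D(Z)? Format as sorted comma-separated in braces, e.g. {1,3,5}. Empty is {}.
Constraint 1 (Z < Y) on D(Z)={2,4,5,6} D(Y)={2,3,5,6}: Z {2,4,5,6}->{2,4,5}; Y {2,3,5,6}->{3,5,6}
So after constraint 1: D(Z) = {2,4,5}

Answer: {2,4,5}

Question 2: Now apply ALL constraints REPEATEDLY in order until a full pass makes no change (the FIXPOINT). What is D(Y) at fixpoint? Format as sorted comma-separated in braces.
pass 0 (initial): D(Y)={2,3,5,6}
pass 1: W {2,3,4,5}->{2,3,4}; Y {2,3,5,6}->{5,6}; Z {2,4,5,6}->{2,4,5}
pass 2: no change
Fixpoint after 2 passes: D(Y) = {5,6}

Answer: {5,6}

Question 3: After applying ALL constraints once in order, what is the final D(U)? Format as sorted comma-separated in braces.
Constraint 1 (Z < Y) on D(Z)={2,4,5,6} D(Y)={2,3,5,6}: Z {2,4,5,6}->{2,4,5}; Y {2,3,5,6}->{3,5,6}
Constraint 2 (U + W = Y) on D(U)={2,3,4} D(W)={2,3,4,5} D(Y)={3,5,6}: W {2,3,4,5}->{2,3,4}; Y {3,5,6}->{5,6}
Constraint 3 (U != W) on D(U)={2,3,4} D(W)={2,3,4}: no change
So after all 3 constraints: D(U) = {2,3,4}

Answer: {2,3,4}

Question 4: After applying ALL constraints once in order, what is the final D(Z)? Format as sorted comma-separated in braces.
Answer: {2,4,5}

Derivation:
Constraint 1 (Z < Y) on D(Z)={2,4,5,6} D(Y)={2,3,5,6}: Z {2,4,5,6}->{2,4,5}; Y {2,3,5,6}->{3,5,6}
Constraint 2 (U + W = Y) on D(U)={2,3,4} D(W)={2,3,4,5} D(Y)={3,5,6}: W {2,3,4,5}->{2,3,4}; Y {3,5,6}->{5,6}
Constraint 3 (U != W) on D(U)={2,3,4} D(W)={2,3,4}: no change
So after all 3 constraints: D(Z) = {2,4,5}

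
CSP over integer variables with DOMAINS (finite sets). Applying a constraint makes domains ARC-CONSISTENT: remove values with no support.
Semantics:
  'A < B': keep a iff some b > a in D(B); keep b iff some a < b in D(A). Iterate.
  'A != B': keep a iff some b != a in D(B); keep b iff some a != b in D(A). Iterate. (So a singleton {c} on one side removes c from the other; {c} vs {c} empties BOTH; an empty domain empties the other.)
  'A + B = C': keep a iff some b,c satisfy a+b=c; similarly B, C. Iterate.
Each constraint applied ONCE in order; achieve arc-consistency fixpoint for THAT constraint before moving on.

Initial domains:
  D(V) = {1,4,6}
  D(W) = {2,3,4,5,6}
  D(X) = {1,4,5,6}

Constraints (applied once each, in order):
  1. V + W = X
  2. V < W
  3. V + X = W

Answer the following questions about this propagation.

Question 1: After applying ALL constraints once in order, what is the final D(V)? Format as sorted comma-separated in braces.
Constraint 1 (V + W = X) on D(V)={1,4,6} D(W)={2,3,4,5,6} D(X)={1,4,5,6}: V {1,4,6}->{1,4}; W {2,3,4,5,6}->{2,3,4,5}; X {1,4,5,6}->{4,5,6}
Constraint 2 (V < W) on D(V)={1,4} D(W)={2,3,4,5}: no change
Constraint 3 (V + X = W) on D(V)={1,4} D(X)={4,5,6} D(W)={2,3,4,5}: V {1,4}->{1}; X {4,5,6}->{4}; W {2,3,4,5}->{5}
So after all 3 constraints: D(V) = {1}

Answer: {1}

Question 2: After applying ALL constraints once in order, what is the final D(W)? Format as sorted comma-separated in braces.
Answer: {5}

Derivation:
Constraint 1 (V + W = X) on D(V)={1,4,6} D(W)={2,3,4,5,6} D(X)={1,4,5,6}: V {1,4,6}->{1,4}; W {2,3,4,5,6}->{2,3,4,5}; X {1,4,5,6}->{4,5,6}
Constraint 2 (V < W) on D(V)={1,4} D(W)={2,3,4,5}: no change
Constraint 3 (V + X = W) on D(V)={1,4} D(X)={4,5,6} D(W)={2,3,4,5}: V {1,4}->{1}; X {4,5,6}->{4}; W {2,3,4,5}->{5}
So after all 3 constraints: D(W) = {5}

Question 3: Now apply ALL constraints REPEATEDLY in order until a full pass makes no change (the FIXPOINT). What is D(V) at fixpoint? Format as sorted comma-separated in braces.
pass 0 (initial): D(V)={1,4,6}
pass 1: V {1,4,6}->{1}; W {2,3,4,5,6}->{5}; X {1,4,5,6}->{4}
pass 2: V {1}->{}; W {5}->{}; X {4}->{}
pass 3: no change
Fixpoint after 3 passes: D(V) = {}

Answer: {}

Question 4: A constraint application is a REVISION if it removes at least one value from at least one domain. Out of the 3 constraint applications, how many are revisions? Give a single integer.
Answer: 2

Derivation:
Constraint 1 (V + W = X) on D(V)={1,4,6} D(W)={2,3,4,5,6} D(X)={1,4,5,6}: V {1,4,6}->{1,4}; W {2,3,4,5,6}->{2,3,4,5}; X {1,4,5,6}->{4,5,6} => REVISION
Constraint 2 (V < W) on D(V)={1,4} D(W)={2,3,4,5}: no change => not a revision
Constraint 3 (V + X = W) on D(V)={1,4} D(X)={4,5,6} D(W)={2,3,4,5}: V {1,4}->{1}; X {4,5,6}->{4}; W {2,3,4,5}->{5} => REVISION
Total revisions = 2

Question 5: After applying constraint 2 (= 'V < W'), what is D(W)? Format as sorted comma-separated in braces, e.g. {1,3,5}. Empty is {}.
Answer: {2,3,4,5}

Derivation:
Constraint 1 (V + W = X) on D(V)={1,4,6} D(W)={2,3,4,5,6} D(X)={1,4,5,6}: V {1,4,6}->{1,4}; W {2,3,4,5,6}->{2,3,4,5}; X {1,4,5,6}->{4,5,6}
Constraint 2 (V < W) on D(V)={1,4} D(W)={2,3,4,5}: no change
So after constraint 2: D(W) = {2,3,4,5}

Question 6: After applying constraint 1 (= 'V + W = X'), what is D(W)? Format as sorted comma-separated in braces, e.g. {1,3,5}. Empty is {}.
Answer: {2,3,4,5}

Derivation:
Constraint 1 (V + W = X) on D(V)={1,4,6} D(W)={2,3,4,5,6} D(X)={1,4,5,6}: V {1,4,6}->{1,4}; W {2,3,4,5,6}->{2,3,4,5}; X {1,4,5,6}->{4,5,6}
So after constraint 1: D(W) = {2,3,4,5}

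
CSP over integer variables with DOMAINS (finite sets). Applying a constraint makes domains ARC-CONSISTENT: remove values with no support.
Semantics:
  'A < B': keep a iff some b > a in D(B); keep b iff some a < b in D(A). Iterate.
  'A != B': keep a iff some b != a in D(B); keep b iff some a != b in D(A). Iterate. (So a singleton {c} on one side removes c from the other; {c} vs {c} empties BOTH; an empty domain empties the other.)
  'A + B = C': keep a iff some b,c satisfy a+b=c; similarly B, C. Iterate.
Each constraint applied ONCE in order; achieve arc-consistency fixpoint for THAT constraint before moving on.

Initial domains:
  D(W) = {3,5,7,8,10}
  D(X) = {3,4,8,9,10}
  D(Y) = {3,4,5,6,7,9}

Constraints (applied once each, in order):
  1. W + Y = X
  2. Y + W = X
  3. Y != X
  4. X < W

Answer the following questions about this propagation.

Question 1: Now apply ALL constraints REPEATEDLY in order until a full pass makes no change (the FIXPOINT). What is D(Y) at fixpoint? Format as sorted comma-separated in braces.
pass 0 (initial): D(Y)={3,4,5,6,7,9}
pass 1: W {3,5,7,8,10}->{}; X {3,4,8,9,10}->{}; Y {3,4,5,6,7,9}->{3,4,5,6,7}
pass 2: Y {3,4,5,6,7}->{}
pass 3: no change
Fixpoint after 3 passes: D(Y) = {}

Answer: {}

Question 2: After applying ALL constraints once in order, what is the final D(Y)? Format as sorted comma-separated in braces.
Constraint 1 (W + Y = X) on D(W)={3,5,7,8,10} D(Y)={3,4,5,6,7,9} D(X)={3,4,8,9,10}: W {3,5,7,8,10}->{3,5,7}; Y {3,4,5,6,7,9}->{3,4,5,6,7}; X {3,4,8,9,10}->{8,9,10}
Constraint 2 (Y + W = X) on D(Y)={3,4,5,6,7} D(W)={3,5,7} D(X)={8,9,10}: no change
Constraint 3 (Y != X) on D(Y)={3,4,5,6,7} D(X)={8,9,10}: no change
Constraint 4 (X < W) on D(X)={8,9,10} D(W)={3,5,7}: X {8,9,10}->{}; W {3,5,7}->{}
So after all 4 constraints: D(Y) = {3,4,5,6,7}

Answer: {3,4,5,6,7}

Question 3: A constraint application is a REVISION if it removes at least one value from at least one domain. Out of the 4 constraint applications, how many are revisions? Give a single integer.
Constraint 1 (W + Y = X) on D(W)={3,5,7,8,10} D(Y)={3,4,5,6,7,9} D(X)={3,4,8,9,10}: W {3,5,7,8,10}->{3,5,7}; Y {3,4,5,6,7,9}->{3,4,5,6,7}; X {3,4,8,9,10}->{8,9,10} => REVISION
Constraint 2 (Y + W = X) on D(Y)={3,4,5,6,7} D(W)={3,5,7} D(X)={8,9,10}: no change => not a revision
Constraint 3 (Y != X) on D(Y)={3,4,5,6,7} D(X)={8,9,10}: no change => not a revision
Constraint 4 (X < W) on D(X)={8,9,10} D(W)={3,5,7}: X {8,9,10}->{}; W {3,5,7}->{} => REVISION
Total revisions = 2

Answer: 2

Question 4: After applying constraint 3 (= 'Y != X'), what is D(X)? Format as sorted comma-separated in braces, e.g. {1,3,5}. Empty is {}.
Constraint 1 (W + Y = X) on D(W)={3,5,7,8,10} D(Y)={3,4,5,6,7,9} D(X)={3,4,8,9,10}: W {3,5,7,8,10}->{3,5,7}; Y {3,4,5,6,7,9}->{3,4,5,6,7}; X {3,4,8,9,10}->{8,9,10}
Constraint 2 (Y + W = X) on D(Y)={3,4,5,6,7} D(W)={3,5,7} D(X)={8,9,10}: no change
Constraint 3 (Y != X) on D(Y)={3,4,5,6,7} D(X)={8,9,10}: no change
So after constraint 3: D(X) = {8,9,10}

Answer: {8,9,10}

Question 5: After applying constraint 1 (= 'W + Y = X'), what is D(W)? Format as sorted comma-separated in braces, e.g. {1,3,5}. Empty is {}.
Constraint 1 (W + Y = X) on D(W)={3,5,7,8,10} D(Y)={3,4,5,6,7,9} D(X)={3,4,8,9,10}: W {3,5,7,8,10}->{3,5,7}; Y {3,4,5,6,7,9}->{3,4,5,6,7}; X {3,4,8,9,10}->{8,9,10}
So after constraint 1: D(W) = {3,5,7}

Answer: {3,5,7}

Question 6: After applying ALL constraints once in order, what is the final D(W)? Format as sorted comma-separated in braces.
Constraint 1 (W + Y = X) on D(W)={3,5,7,8,10} D(Y)={3,4,5,6,7,9} D(X)={3,4,8,9,10}: W {3,5,7,8,10}->{3,5,7}; Y {3,4,5,6,7,9}->{3,4,5,6,7}; X {3,4,8,9,10}->{8,9,10}
Constraint 2 (Y + W = X) on D(Y)={3,4,5,6,7} D(W)={3,5,7} D(X)={8,9,10}: no change
Constraint 3 (Y != X) on D(Y)={3,4,5,6,7} D(X)={8,9,10}: no change
Constraint 4 (X < W) on D(X)={8,9,10} D(W)={3,5,7}: X {8,9,10}->{}; W {3,5,7}->{}
So after all 4 constraints: D(W) = {}

Answer: {}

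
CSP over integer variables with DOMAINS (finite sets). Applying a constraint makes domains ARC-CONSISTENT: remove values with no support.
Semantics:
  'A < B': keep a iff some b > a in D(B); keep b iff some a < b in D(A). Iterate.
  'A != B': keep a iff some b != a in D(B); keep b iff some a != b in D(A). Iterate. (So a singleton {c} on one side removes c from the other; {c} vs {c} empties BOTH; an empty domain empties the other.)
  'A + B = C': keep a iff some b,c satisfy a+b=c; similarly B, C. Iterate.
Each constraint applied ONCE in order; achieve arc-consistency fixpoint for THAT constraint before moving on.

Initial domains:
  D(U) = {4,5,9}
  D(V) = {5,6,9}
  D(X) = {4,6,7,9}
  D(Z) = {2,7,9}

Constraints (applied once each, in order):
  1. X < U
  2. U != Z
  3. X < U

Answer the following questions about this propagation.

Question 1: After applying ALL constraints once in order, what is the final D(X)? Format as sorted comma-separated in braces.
Answer: {4,6,7}

Derivation:
Constraint 1 (X < U) on D(X)={4,6,7,9} D(U)={4,5,9}: X {4,6,7,9}->{4,6,7}; U {4,5,9}->{5,9}
Constraint 2 (U != Z) on D(U)={5,9} D(Z)={2,7,9}: no change
Constraint 3 (X < U) on D(X)={4,6,7} D(U)={5,9}: no change
So after all 3 constraints: D(X) = {4,6,7}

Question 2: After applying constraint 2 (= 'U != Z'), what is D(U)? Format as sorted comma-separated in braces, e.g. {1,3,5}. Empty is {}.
Answer: {5,9}

Derivation:
Constraint 1 (X < U) on D(X)={4,6,7,9} D(U)={4,5,9}: X {4,6,7,9}->{4,6,7}; U {4,5,9}->{5,9}
Constraint 2 (U != Z) on D(U)={5,9} D(Z)={2,7,9}: no change
So after constraint 2: D(U) = {5,9}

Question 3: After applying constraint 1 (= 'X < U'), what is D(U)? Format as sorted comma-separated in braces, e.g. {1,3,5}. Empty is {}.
Answer: {5,9}

Derivation:
Constraint 1 (X < U) on D(X)={4,6,7,9} D(U)={4,5,9}: X {4,6,7,9}->{4,6,7}; U {4,5,9}->{5,9}
So after constraint 1: D(U) = {5,9}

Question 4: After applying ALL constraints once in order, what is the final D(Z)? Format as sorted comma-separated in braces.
Answer: {2,7,9}

Derivation:
Constraint 1 (X < U) on D(X)={4,6,7,9} D(U)={4,5,9}: X {4,6,7,9}->{4,6,7}; U {4,5,9}->{5,9}
Constraint 2 (U != Z) on D(U)={5,9} D(Z)={2,7,9}: no change
Constraint 3 (X < U) on D(X)={4,6,7} D(U)={5,9}: no change
So after all 3 constraints: D(Z) = {2,7,9}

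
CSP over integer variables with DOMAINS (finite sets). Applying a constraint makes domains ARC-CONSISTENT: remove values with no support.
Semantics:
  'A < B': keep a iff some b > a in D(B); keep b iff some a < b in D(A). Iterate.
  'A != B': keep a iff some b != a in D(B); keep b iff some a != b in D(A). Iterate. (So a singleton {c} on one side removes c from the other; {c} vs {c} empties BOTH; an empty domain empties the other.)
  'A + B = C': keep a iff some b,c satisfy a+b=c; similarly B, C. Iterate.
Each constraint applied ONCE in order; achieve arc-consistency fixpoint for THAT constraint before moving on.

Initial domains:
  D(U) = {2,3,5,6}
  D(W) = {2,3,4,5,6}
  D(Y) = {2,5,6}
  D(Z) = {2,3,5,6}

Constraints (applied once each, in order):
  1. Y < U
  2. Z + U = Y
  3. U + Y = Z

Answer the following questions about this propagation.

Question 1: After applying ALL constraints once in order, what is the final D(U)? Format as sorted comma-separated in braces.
Constraint 1 (Y < U) on D(Y)={2,5,6} D(U)={2,3,5,6}: Y {2,5,6}->{2,5}; U {2,3,5,6}->{3,5,6}
Constraint 2 (Z + U = Y) on D(Z)={2,3,5,6} D(U)={3,5,6} D(Y)={2,5}: Z {2,3,5,6}->{2}; U {3,5,6}->{3}; Y {2,5}->{5}
Constraint 3 (U + Y = Z) on D(U)={3} D(Y)={5} D(Z)={2}: U {3}->{}; Y {5}->{}; Z {2}->{}
So after all 3 constraints: D(U) = {}

Answer: {}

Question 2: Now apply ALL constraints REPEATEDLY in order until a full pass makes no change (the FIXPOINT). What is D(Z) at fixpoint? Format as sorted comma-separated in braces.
pass 0 (initial): D(Z)={2,3,5,6}
pass 1: U {2,3,5,6}->{}; Y {2,5,6}->{}; Z {2,3,5,6}->{}
pass 2: no change
Fixpoint after 2 passes: D(Z) = {}

Answer: {}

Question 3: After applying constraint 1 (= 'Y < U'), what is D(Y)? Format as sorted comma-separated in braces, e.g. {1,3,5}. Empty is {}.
Answer: {2,5}

Derivation:
Constraint 1 (Y < U) on D(Y)={2,5,6} D(U)={2,3,5,6}: Y {2,5,6}->{2,5}; U {2,3,5,6}->{3,5,6}
So after constraint 1: D(Y) = {2,5}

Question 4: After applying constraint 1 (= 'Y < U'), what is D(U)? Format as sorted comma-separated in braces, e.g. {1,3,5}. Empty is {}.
Constraint 1 (Y < U) on D(Y)={2,5,6} D(U)={2,3,5,6}: Y {2,5,6}->{2,5}; U {2,3,5,6}->{3,5,6}
So after constraint 1: D(U) = {3,5,6}

Answer: {3,5,6}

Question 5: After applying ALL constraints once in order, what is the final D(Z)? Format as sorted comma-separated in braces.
Answer: {}

Derivation:
Constraint 1 (Y < U) on D(Y)={2,5,6} D(U)={2,3,5,6}: Y {2,5,6}->{2,5}; U {2,3,5,6}->{3,5,6}
Constraint 2 (Z + U = Y) on D(Z)={2,3,5,6} D(U)={3,5,6} D(Y)={2,5}: Z {2,3,5,6}->{2}; U {3,5,6}->{3}; Y {2,5}->{5}
Constraint 3 (U + Y = Z) on D(U)={3} D(Y)={5} D(Z)={2}: U {3}->{}; Y {5}->{}; Z {2}->{}
So after all 3 constraints: D(Z) = {}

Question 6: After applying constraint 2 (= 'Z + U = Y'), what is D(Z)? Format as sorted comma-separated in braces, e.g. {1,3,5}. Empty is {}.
Constraint 1 (Y < U) on D(Y)={2,5,6} D(U)={2,3,5,6}: Y {2,5,6}->{2,5}; U {2,3,5,6}->{3,5,6}
Constraint 2 (Z + U = Y) on D(Z)={2,3,5,6} D(U)={3,5,6} D(Y)={2,5}: Z {2,3,5,6}->{2}; U {3,5,6}->{3}; Y {2,5}->{5}
So after constraint 2: D(Z) = {2}

Answer: {2}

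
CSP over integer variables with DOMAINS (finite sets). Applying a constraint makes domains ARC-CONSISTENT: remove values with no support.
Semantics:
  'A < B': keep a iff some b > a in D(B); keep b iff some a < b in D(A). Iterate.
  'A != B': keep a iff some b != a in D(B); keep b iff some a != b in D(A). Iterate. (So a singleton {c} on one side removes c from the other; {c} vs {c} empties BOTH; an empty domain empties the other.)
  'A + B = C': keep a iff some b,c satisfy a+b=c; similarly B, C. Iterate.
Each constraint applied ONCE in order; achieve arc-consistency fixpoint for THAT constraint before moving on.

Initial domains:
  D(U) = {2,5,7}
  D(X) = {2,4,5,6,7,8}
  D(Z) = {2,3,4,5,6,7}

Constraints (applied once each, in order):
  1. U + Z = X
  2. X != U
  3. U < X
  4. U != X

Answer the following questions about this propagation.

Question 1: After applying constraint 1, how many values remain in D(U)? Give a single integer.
Answer: 2

Derivation:
Constraint 1 (U + Z = X) on D(U)={2,5,7} D(Z)={2,3,4,5,6,7} D(X)={2,4,5,6,7,8}: U {2,5,7}->{2,5}; Z {2,3,4,5,6,7}->{2,3,4,5,6}; X {2,4,5,6,7,8}->{4,5,6,7,8}
So after constraint 1: D(U)={2,5}, size = 2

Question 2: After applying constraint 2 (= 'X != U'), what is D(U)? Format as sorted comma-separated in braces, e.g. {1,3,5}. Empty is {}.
Constraint 1 (U + Z = X) on D(U)={2,5,7} D(Z)={2,3,4,5,6,7} D(X)={2,4,5,6,7,8}: U {2,5,7}->{2,5}; Z {2,3,4,5,6,7}->{2,3,4,5,6}; X {2,4,5,6,7,8}->{4,5,6,7,8}
Constraint 2 (X != U) on D(X)={4,5,6,7,8} D(U)={2,5}: no change
So after constraint 2: D(U) = {2,5}

Answer: {2,5}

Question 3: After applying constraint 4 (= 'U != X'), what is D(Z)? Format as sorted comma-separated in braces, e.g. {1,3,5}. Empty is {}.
Answer: {2,3,4,5,6}

Derivation:
Constraint 1 (U + Z = X) on D(U)={2,5,7} D(Z)={2,3,4,5,6,7} D(X)={2,4,5,6,7,8}: U {2,5,7}->{2,5}; Z {2,3,4,5,6,7}->{2,3,4,5,6}; X {2,4,5,6,7,8}->{4,5,6,7,8}
Constraint 2 (X != U) on D(X)={4,5,6,7,8} D(U)={2,5}: no change
Constraint 3 (U < X) on D(U)={2,5} D(X)={4,5,6,7,8}: no change
Constraint 4 (U != X) on D(U)={2,5} D(X)={4,5,6,7,8}: no change
So after constraint 4: D(Z) = {2,3,4,5,6}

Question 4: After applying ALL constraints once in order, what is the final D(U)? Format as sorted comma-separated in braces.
Constraint 1 (U + Z = X) on D(U)={2,5,7} D(Z)={2,3,4,5,6,7} D(X)={2,4,5,6,7,8}: U {2,5,7}->{2,5}; Z {2,3,4,5,6,7}->{2,3,4,5,6}; X {2,4,5,6,7,8}->{4,5,6,7,8}
Constraint 2 (X != U) on D(X)={4,5,6,7,8} D(U)={2,5}: no change
Constraint 3 (U < X) on D(U)={2,5} D(X)={4,5,6,7,8}: no change
Constraint 4 (U != X) on D(U)={2,5} D(X)={4,5,6,7,8}: no change
So after all 4 constraints: D(U) = {2,5}

Answer: {2,5}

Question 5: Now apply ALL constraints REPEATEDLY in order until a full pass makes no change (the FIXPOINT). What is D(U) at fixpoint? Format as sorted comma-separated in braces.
pass 0 (initial): D(U)={2,5,7}
pass 1: U {2,5,7}->{2,5}; X {2,4,5,6,7,8}->{4,5,6,7,8}; Z {2,3,4,5,6,7}->{2,3,4,5,6}
pass 2: no change
Fixpoint after 2 passes: D(U) = {2,5}

Answer: {2,5}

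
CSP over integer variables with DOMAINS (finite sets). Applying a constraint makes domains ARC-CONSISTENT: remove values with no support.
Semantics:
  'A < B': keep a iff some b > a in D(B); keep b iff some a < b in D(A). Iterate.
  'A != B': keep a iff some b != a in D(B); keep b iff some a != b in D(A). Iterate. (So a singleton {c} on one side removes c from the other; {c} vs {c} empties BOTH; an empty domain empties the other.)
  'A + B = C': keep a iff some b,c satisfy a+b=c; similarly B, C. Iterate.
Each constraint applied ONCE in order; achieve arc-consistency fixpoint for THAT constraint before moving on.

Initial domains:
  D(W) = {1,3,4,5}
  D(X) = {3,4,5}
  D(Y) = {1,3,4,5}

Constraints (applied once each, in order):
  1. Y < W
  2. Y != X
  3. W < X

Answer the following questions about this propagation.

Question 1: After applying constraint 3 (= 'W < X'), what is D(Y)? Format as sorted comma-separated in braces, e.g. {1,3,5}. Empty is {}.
Constraint 1 (Y < W) on D(Y)={1,3,4,5} D(W)={1,3,4,5}: Y {1,3,4,5}->{1,3,4}; W {1,3,4,5}->{3,4,5}
Constraint 2 (Y != X) on D(Y)={1,3,4} D(X)={3,4,5}: no change
Constraint 3 (W < X) on D(W)={3,4,5} D(X)={3,4,5}: W {3,4,5}->{3,4}; X {3,4,5}->{4,5}
So after constraint 3: D(Y) = {1,3,4}

Answer: {1,3,4}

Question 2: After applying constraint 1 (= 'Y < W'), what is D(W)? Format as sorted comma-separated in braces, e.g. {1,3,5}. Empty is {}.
Constraint 1 (Y < W) on D(Y)={1,3,4,5} D(W)={1,3,4,5}: Y {1,3,4,5}->{1,3,4}; W {1,3,4,5}->{3,4,5}
So after constraint 1: D(W) = {3,4,5}

Answer: {3,4,5}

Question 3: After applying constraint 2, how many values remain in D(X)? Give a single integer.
Answer: 3

Derivation:
Constraint 1 (Y < W) on D(Y)={1,3,4,5} D(W)={1,3,4,5}: Y {1,3,4,5}->{1,3,4}; W {1,3,4,5}->{3,4,5}
Constraint 2 (Y != X) on D(Y)={1,3,4} D(X)={3,4,5}: no change
So after constraint 2: D(X)={3,4,5}, size = 3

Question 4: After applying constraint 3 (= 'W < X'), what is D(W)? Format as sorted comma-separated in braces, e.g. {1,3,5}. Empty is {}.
Answer: {3,4}

Derivation:
Constraint 1 (Y < W) on D(Y)={1,3,4,5} D(W)={1,3,4,5}: Y {1,3,4,5}->{1,3,4}; W {1,3,4,5}->{3,4,5}
Constraint 2 (Y != X) on D(Y)={1,3,4} D(X)={3,4,5}: no change
Constraint 3 (W < X) on D(W)={3,4,5} D(X)={3,4,5}: W {3,4,5}->{3,4}; X {3,4,5}->{4,5}
So after constraint 3: D(W) = {3,4}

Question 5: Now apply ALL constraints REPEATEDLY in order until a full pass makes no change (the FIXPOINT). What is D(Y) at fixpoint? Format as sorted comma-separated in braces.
Answer: {1,3}

Derivation:
pass 0 (initial): D(Y)={1,3,4,5}
pass 1: W {1,3,4,5}->{3,4}; X {3,4,5}->{4,5}; Y {1,3,4,5}->{1,3,4}
pass 2: Y {1,3,4}->{1,3}
pass 3: no change
Fixpoint after 3 passes: D(Y) = {1,3}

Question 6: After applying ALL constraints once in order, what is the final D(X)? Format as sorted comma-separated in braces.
Constraint 1 (Y < W) on D(Y)={1,3,4,5} D(W)={1,3,4,5}: Y {1,3,4,5}->{1,3,4}; W {1,3,4,5}->{3,4,5}
Constraint 2 (Y != X) on D(Y)={1,3,4} D(X)={3,4,5}: no change
Constraint 3 (W < X) on D(W)={3,4,5} D(X)={3,4,5}: W {3,4,5}->{3,4}; X {3,4,5}->{4,5}
So after all 3 constraints: D(X) = {4,5}

Answer: {4,5}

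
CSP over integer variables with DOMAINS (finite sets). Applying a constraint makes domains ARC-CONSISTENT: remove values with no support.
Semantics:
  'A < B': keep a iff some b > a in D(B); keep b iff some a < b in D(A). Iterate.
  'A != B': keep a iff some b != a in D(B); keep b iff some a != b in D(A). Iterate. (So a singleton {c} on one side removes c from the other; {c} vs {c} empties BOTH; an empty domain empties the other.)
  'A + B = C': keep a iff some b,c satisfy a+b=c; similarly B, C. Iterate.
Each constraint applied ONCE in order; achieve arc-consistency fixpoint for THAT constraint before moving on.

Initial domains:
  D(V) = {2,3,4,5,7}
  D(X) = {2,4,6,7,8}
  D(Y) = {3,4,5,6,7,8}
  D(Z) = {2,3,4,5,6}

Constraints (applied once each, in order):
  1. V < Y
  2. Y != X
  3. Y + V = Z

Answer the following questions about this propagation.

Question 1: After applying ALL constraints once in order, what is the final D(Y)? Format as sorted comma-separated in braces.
Constraint 1 (V < Y) on D(V)={2,3,4,5,7} D(Y)={3,4,5,6,7,8}: no change
Constraint 2 (Y != X) on D(Y)={3,4,5,6,7,8} D(X)={2,4,6,7,8}: no change
Constraint 3 (Y + V = Z) on D(Y)={3,4,5,6,7,8} D(V)={2,3,4,5,7} D(Z)={2,3,4,5,6}: Y {3,4,5,6,7,8}->{3,4}; V {2,3,4,5,7}->{2,3}; Z {2,3,4,5,6}->{5,6}
So after all 3 constraints: D(Y) = {3,4}

Answer: {3,4}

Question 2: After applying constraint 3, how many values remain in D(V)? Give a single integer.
Answer: 2

Derivation:
Constraint 1 (V < Y) on D(V)={2,3,4,5,7} D(Y)={3,4,5,6,7,8}: no change
Constraint 2 (Y != X) on D(Y)={3,4,5,6,7,8} D(X)={2,4,6,7,8}: no change
Constraint 3 (Y + V = Z) on D(Y)={3,4,5,6,7,8} D(V)={2,3,4,5,7} D(Z)={2,3,4,5,6}: Y {3,4,5,6,7,8}->{3,4}; V {2,3,4,5,7}->{2,3}; Z {2,3,4,5,6}->{5,6}
So after constraint 3: D(V)={2,3}, size = 2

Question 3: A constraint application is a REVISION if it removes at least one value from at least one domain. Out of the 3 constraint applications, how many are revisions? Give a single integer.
Answer: 1

Derivation:
Constraint 1 (V < Y) on D(V)={2,3,4,5,7} D(Y)={3,4,5,6,7,8}: no change => not a revision
Constraint 2 (Y != X) on D(Y)={3,4,5,6,7,8} D(X)={2,4,6,7,8}: no change => not a revision
Constraint 3 (Y + V = Z) on D(Y)={3,4,5,6,7,8} D(V)={2,3,4,5,7} D(Z)={2,3,4,5,6}: Y {3,4,5,6,7,8}->{3,4}; V {2,3,4,5,7}->{2,3}; Z {2,3,4,5,6}->{5,6} => REVISION
Total revisions = 1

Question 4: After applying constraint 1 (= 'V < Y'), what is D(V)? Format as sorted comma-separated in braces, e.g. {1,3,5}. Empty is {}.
Answer: {2,3,4,5,7}

Derivation:
Constraint 1 (V < Y) on D(V)={2,3,4,5,7} D(Y)={3,4,5,6,7,8}: no change
So after constraint 1: D(V) = {2,3,4,5,7}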